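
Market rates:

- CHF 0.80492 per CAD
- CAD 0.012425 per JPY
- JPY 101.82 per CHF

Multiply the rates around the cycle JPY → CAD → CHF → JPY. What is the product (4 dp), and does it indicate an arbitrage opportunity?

Around JPY → CAD → CHF → JPY: 1 × 0.012425 × 0.80492 × 101.82 = 1.018315
Product > 1; profitable direction is JPY → CAD → CHF → JPY.

1.0183 (arbitrage exists)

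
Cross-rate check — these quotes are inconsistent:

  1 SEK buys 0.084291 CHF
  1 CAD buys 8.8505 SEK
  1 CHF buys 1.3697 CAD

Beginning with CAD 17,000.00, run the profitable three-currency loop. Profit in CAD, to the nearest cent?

Profit: CAD 370.94

Profitable loop is CAD → SEK → CHF → CAD:
CAD 17,000.00 × 8.8505 = SEK 150,458.50
SEK 150,458.50 × 0.084291 = CHF 12,682.30
CHF 12,682.30 × 1.3697 = CAD 17,370.94
Profit = CAD 17,370.94 − CAD 17,000.00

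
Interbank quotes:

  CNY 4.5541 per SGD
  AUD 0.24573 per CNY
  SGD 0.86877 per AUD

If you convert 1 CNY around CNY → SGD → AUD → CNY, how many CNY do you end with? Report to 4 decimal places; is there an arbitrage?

Around CNY → SGD → AUD → CNY: 1 ÷ 4.5541 ÷ 0.86877 ÷ 0.24573 = 1.028571
Product > 1; profitable direction is CNY → SGD → AUD → CNY.

1.0286 (arbitrage exists)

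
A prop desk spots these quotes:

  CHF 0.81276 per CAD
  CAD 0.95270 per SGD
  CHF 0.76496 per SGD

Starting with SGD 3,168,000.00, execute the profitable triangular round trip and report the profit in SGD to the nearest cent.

Profit: SGD 38,748.74

Profitable loop is SGD → CAD → CHF → SGD:
SGD 3,168,000.00 × 0.95270 = CAD 3,018,153.60
CAD 3,018,153.60 × 0.81276 = CHF 2,453,034.52
CHF 2,453,034.52 ÷ 0.76496 = SGD 3,206,748.74
Profit = SGD 3,206,748.74 − SGD 3,168,000.00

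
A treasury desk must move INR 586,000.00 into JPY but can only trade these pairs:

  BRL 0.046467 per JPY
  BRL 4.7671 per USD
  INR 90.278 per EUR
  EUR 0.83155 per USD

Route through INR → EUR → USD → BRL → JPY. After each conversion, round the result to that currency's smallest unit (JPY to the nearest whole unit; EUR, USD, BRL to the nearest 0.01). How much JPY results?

INR 586,000.00 ÷ 90.278 = EUR 6,491.06
EUR 6,491.06 ÷ 0.83155 = USD 7,805.98
USD 7,805.98 × 4.7671 = BRL 37,211.89
BRL 37,211.89 ÷ 0.046467 = JPY 800,824

JPY 800,824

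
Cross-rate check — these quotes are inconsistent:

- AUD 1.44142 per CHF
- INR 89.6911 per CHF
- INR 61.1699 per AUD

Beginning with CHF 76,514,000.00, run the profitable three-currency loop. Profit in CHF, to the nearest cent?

Profitable loop is CHF → INR → AUD → CHF:
CHF 76,514,000.00 × 89.6911 = INR 6,862,624,825.40
INR 6,862,624,825.40 ÷ 61.1699 = AUD 112,189,570.78
AUD 112,189,570.78 ÷ 1.44142 = CHF 77,832,672.49
Profit = CHF 77,832,672.49 − CHF 76,514,000.00

Profit: CHF 1,318,672.49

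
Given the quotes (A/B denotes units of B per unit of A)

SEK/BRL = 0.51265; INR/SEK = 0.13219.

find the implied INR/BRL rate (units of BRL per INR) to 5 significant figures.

1 INR × 0.13219 = 0.13219 SEK
0.13219 SEK × 0.51265 = 0.0677672 BRL

INR/BRL = 0.067767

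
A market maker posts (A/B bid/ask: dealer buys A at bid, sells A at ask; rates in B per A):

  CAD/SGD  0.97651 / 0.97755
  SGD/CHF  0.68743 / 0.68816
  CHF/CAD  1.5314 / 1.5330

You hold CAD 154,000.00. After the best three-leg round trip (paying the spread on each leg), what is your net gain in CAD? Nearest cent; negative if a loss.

Net profit: CAD 4,312.26

Best loop CAD → SGD → CHF → CAD:
CAD 154,000.00 × 0.97651 (sell CAD at bid) = SGD 150,382.54
SGD 150,382.54 × 0.68743 (sell SGD at bid) = CHF 103,377.47
CHF 103,377.47 × 1.5314 (sell CHF at bid) = CAD 158,312.26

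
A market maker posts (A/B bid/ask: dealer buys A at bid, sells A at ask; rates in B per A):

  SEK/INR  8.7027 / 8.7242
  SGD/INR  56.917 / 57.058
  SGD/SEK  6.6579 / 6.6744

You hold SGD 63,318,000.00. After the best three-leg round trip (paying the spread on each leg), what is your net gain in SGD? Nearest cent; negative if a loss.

Best loop SGD → SEK → INR → SGD:
SGD 63,318,000.00 × 6.6579 (sell SGD at bid) = SEK 421,564,912.20
SEK 421,564,912.20 × 8.7027 (sell SEK at bid) = INR 3,668,752,961.40
INR 3,668,752,961.40 ÷ 57.058 (buy SGD at ask) = SGD 64,298,660.34

Net profit: SGD 980,660.34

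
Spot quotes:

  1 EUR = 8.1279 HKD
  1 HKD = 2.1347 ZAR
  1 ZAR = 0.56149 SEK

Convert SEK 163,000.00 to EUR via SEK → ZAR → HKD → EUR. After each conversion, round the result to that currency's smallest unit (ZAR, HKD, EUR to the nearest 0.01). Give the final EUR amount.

EUR 16,731.33

SEK 163,000.00 ÷ 0.56149 = ZAR 290,299.03
ZAR 290,299.03 ÷ 2.1347 = HKD 135,990.55
HKD 135,990.55 ÷ 8.1279 = EUR 16,731.33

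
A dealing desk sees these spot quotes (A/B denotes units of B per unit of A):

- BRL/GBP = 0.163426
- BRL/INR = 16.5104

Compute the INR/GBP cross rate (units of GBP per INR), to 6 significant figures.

INR/GBP = 0.00989837

1 INR ÷ 16.5104 = 0.0605679 BRL
0.0605679 BRL × 0.163426 = 0.00989837 GBP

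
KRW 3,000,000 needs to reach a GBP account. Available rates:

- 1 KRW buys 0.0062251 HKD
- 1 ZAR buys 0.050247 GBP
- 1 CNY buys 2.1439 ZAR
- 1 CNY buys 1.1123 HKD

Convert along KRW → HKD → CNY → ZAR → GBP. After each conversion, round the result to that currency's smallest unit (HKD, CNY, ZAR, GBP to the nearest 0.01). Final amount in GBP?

KRW 3,000,000 × 0.0062251 = HKD 18,675.30
HKD 18,675.30 ÷ 1.1123 = CNY 16,789.80
CNY 16,789.80 × 2.1439 = ZAR 35,995.65
ZAR 35,995.65 × 0.050247 = GBP 1,808.67

GBP 1,808.67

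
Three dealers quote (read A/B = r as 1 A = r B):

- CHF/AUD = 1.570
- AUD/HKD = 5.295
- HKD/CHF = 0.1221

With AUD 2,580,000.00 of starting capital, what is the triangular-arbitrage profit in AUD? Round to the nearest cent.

Profit: AUD 38,791.89

Profitable loop is AUD → HKD → CHF → AUD:
AUD 2,580,000.00 × 5.295 = HKD 13,661,100.00
HKD 13,661,100.00 × 0.1221 = CHF 1,668,020.31
CHF 1,668,020.31 × 1.570 = AUD 2,618,791.89
Profit = AUD 2,618,791.89 − AUD 2,580,000.00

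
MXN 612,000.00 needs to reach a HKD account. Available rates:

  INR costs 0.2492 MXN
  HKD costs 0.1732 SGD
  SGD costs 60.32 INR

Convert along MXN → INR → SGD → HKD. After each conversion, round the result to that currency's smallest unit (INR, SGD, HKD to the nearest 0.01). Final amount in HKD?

MXN 612,000.00 ÷ 0.2492 = INR 2,455,858.75
INR 2,455,858.75 ÷ 60.32 = SGD 40,713.84
SGD 40,713.84 ÷ 0.1732 = HKD 235,068.36

HKD 235,068.36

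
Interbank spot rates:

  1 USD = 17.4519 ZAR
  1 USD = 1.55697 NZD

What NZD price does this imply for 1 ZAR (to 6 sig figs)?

ZAR/NZD = 0.0892149

1 ZAR ÷ 17.4519 = 0.0573004 USD
0.0573004 USD × 1.55697 = 0.0892149 NZD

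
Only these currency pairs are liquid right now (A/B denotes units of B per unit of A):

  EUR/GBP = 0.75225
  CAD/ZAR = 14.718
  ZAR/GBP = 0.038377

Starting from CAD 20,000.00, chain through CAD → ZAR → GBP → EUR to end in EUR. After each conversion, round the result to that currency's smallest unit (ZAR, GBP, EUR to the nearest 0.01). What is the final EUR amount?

CAD 20,000.00 × 14.718 = ZAR 294,360.00
ZAR 294,360.00 × 0.038377 = GBP 11,296.65
GBP 11,296.65 ÷ 0.75225 = EUR 15,017.15

EUR 15,017.15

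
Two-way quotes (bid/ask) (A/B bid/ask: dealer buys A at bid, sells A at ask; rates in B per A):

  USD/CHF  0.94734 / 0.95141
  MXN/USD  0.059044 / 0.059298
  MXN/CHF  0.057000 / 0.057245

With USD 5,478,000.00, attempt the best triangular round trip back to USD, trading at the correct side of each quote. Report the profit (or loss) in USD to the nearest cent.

Best loop USD → MXN → CHF → USD:
USD 5,478,000.00 ÷ 0.059298 (buy MXN at ask) = MXN 92,380,856.02
MXN 92,380,856.02 × 0.057000 (sell MXN at bid) = CHF 5,265,708.79
CHF 5,265,708.79 ÷ 0.95141 (buy USD at ask) = USD 5,534,636.79

Net profit: USD 56,636.79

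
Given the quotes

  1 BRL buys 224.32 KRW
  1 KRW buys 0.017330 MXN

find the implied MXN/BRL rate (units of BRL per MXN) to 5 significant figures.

MXN/BRL = 0.25724

1 MXN ÷ 0.017330 = 57.7034 KRW
57.7034 KRW ÷ 224.32 = 0.257237 BRL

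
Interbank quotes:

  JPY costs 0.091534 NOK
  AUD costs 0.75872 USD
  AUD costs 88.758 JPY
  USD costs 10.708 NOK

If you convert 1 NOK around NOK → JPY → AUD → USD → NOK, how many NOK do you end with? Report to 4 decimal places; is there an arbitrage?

Around NOK → JPY → AUD → USD → NOK: 1 ÷ 0.091534 ÷ 88.758 × 0.75872 × 10.708 = 1.000000
Product ≈ 1 (deviation 0.000%, within rounding noise).

1.0000 (no arbitrage)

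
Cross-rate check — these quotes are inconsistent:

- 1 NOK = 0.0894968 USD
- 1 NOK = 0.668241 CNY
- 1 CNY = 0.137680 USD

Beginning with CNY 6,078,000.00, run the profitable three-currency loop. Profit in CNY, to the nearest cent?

Profitable loop is CNY → USD → NOK → CNY:
CNY 6,078,000.00 × 0.137680 = USD 836,819.04
USD 836,819.04 ÷ 0.0894968 = NOK 9,350,267.72
NOK 9,350,267.72 × 0.668241 = CNY 6,248,232.25
Profit = CNY 6,248,232.25 − CNY 6,078,000.00

Profit: CNY 170,232.25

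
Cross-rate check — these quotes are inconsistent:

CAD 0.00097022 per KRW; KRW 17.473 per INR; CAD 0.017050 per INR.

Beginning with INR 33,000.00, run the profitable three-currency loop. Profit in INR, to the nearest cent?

Profitable loop is INR → CAD → KRW → INR:
INR 33,000.00 × 0.017050 = CAD 562.65
CAD 562.65 ÷ 0.00097022 = KRW 579,920
KRW 579,920 ÷ 17.473 = INR 33,189.49
Profit = INR 33,189.49 − INR 33,000.00

Profit: INR 189.49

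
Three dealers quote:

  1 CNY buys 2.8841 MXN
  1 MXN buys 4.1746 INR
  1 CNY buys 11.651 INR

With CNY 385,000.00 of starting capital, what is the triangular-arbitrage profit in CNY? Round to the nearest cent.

Profit: CNY 12,853.07

Profitable loop is CNY → MXN → INR → CNY:
CNY 385,000.00 × 2.8841 = MXN 1,110,378.50
MXN 1,110,378.50 × 4.1746 = INR 4,635,386.09
INR 4,635,386.09 ÷ 11.651 = CNY 397,853.07
Profit = CNY 397,853.07 − CNY 385,000.00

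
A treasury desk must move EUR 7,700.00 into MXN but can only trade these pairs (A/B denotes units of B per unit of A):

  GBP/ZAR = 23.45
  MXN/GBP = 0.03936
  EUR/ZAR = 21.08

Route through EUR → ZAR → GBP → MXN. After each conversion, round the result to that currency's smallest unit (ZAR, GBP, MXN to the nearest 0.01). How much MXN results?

EUR 7,700.00 × 21.08 = ZAR 162,316.00
ZAR 162,316.00 ÷ 23.45 = GBP 6,921.79
GBP 6,921.79 ÷ 0.03936 = MXN 175,858.49

MXN 175,858.49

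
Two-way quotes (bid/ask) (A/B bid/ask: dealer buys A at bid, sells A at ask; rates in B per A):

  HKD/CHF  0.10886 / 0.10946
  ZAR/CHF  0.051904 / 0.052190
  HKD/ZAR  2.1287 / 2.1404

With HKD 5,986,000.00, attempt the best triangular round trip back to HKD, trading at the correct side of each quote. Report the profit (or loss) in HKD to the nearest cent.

Best loop HKD → ZAR → CHF → HKD:
HKD 5,986,000.00 × 2.1287 (sell HKD at bid) = ZAR 12,742,398.20
ZAR 12,742,398.20 × 0.051904 (sell ZAR at bid) = CHF 661,381.44
CHF 661,381.44 ÷ 0.10946 (buy HKD at ask) = HKD 6,042,220.32

Net profit: HKD 56,220.32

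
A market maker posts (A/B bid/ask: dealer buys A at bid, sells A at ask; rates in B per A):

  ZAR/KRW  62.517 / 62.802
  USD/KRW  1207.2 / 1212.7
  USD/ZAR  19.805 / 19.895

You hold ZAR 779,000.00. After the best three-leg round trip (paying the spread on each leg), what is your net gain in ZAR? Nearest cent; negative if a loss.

Net profit: ZAR 16,347.75

Best loop ZAR → KRW → USD → ZAR:
ZAR 779,000.00 × 62.517 (sell ZAR at bid) = KRW 48,700,743
KRW 48,700,743 ÷ 1212.7 (buy USD at ask) = USD 40,158.94
USD 40,158.94 × 19.805 (sell USD at bid) = ZAR 795,347.75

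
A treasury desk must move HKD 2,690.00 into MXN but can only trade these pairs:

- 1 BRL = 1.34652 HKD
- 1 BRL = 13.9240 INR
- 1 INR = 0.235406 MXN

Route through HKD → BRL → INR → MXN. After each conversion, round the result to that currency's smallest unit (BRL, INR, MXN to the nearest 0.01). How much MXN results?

HKD 2,690.00 ÷ 1.34652 = BRL 1,997.74
BRL 1,997.74 × 13.9240 = INR 27,816.53
INR 27,816.53 × 0.235406 = MXN 6,548.18

MXN 6,548.18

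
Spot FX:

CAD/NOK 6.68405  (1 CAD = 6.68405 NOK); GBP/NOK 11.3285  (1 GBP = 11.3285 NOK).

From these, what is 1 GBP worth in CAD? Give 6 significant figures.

GBP/CAD = 1.69486

1 GBP × 11.3285 = 11.3285 NOK
11.3285 NOK ÷ 6.68405 = 1.69486 CAD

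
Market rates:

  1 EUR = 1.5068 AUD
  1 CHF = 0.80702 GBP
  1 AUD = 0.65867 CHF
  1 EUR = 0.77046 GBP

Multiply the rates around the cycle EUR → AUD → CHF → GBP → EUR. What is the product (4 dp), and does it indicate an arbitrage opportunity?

1.0396 (arbitrage exists)

Around EUR → AUD → CHF → GBP → EUR: 1 × 1.5068 × 0.65867 × 0.80702 ÷ 0.77046 = 1.039579
Product > 1; profitable direction is EUR → AUD → CHF → GBP → EUR.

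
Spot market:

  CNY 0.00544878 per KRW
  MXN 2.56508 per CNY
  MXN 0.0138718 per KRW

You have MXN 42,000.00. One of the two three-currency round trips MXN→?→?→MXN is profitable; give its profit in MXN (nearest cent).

Profit: MXN 317.17

Profitable loop is MXN → KRW → CNY → MXN:
MXN 42,000.00 ÷ 0.0138718 = KRW 3,027,725
KRW 3,027,725 × 0.00544878 = CNY 16,497.41
CNY 16,497.41 × 2.56508 = MXN 42,317.17
Profit = MXN 42,317.17 − MXN 42,000.00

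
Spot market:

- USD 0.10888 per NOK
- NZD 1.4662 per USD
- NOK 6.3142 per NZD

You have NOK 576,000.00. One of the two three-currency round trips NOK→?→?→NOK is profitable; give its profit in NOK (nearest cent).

Profitable loop is NOK → USD → NZD → NOK:
NOK 576,000.00 × 0.10888 = USD 62,714.88
USD 62,714.88 × 1.4662 = NZD 91,952.56
NZD 91,952.56 × 6.3142 = NOK 580,606.84
Profit = NOK 580,606.84 − NOK 576,000.00

Profit: NOK 4,606.84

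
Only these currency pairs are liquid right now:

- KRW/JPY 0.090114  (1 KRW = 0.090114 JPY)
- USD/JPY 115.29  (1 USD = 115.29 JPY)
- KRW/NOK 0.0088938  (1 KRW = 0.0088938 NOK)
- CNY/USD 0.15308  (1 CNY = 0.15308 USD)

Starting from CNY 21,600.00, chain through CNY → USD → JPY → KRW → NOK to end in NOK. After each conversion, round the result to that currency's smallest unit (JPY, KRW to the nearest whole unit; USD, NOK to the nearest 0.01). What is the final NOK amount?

NOK 37,623.51

CNY 21,600.00 × 0.15308 = USD 3,306.53
USD 3,306.53 × 115.29 = JPY 381,210
JPY 381,210 ÷ 0.090114 = KRW 4,230,308
KRW 4,230,308 × 0.0088938 = NOK 37,623.51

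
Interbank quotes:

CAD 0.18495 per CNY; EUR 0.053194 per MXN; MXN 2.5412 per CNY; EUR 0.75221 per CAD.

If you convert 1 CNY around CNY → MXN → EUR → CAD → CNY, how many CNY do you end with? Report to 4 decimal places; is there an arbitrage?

Around CNY → MXN → EUR → CAD → CNY: 1 × 2.5412 × 0.053194 ÷ 0.75221 ÷ 0.18495 = 0.971646
Product < 1; profitable direction is CNY → CAD → EUR → MXN → CNY.

0.9716 (arbitrage exists)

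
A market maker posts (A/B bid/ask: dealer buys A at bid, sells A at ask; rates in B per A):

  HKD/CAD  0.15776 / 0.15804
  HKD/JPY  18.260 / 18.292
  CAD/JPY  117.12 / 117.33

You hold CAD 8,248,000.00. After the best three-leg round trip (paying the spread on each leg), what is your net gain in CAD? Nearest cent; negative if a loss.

Best loop CAD → JPY → HKD → CAD:
CAD 8,248,000.00 × 117.12 (sell CAD at bid) = JPY 966,005,760
JPY 966,005,760 ÷ 18.292 (buy HKD at ask) = HKD 52,810,286.46
HKD 52,810,286.46 × 0.15776 (sell HKD at bid) = CAD 8,331,350.79

Net profit: CAD 83,350.79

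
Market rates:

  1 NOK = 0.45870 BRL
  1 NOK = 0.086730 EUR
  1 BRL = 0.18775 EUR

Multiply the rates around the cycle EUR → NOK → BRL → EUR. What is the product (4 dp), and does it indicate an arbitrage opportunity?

Around EUR → NOK → BRL → EUR: 1 ÷ 0.086730 × 0.45870 × 0.18775 = 0.992977
Product < 1; profitable direction is EUR → BRL → NOK → EUR.

0.9930 (arbitrage exists)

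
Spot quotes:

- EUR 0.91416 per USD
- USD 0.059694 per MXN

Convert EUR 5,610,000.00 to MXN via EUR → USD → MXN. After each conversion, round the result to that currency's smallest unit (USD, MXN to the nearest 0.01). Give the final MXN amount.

MXN 102,803,988.84

EUR 5,610,000.00 ÷ 0.91416 = USD 6,136,781.31
USD 6,136,781.31 ÷ 0.059694 = MXN 102,803,988.84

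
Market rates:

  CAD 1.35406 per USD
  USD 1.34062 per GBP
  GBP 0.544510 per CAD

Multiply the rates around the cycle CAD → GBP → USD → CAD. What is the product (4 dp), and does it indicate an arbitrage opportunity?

0.9884 (arbitrage exists)

Around CAD → GBP → USD → CAD: 1 × 0.544510 × 1.34062 × 1.35406 = 0.988438
Product < 1; profitable direction is CAD → USD → GBP → CAD.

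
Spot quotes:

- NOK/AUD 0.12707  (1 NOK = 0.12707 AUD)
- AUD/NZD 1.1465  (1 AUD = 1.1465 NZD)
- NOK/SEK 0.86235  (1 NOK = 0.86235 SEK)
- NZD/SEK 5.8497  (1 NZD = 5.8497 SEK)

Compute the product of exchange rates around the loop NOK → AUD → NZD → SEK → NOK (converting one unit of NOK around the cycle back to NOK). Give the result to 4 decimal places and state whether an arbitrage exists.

0.9883 (arbitrage exists)

Around NOK → AUD → NZD → SEK → NOK: 1 × 0.12707 × 1.1465 × 5.8497 ÷ 0.86235 = 0.988251
Product < 1; profitable direction is NOK → SEK → NZD → AUD → NOK.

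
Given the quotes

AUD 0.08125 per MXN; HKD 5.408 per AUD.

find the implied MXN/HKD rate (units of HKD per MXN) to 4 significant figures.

1 MXN × 0.08125 = 0.08125 AUD
0.08125 AUD × 5.408 = 0.4394 HKD

MXN/HKD = 0.4394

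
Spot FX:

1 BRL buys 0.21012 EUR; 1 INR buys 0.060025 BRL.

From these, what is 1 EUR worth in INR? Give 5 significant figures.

EUR/INR = 79.287

1 EUR ÷ 0.21012 = 4.75919 BRL
4.75919 BRL ÷ 0.060025 = 79.2867 INR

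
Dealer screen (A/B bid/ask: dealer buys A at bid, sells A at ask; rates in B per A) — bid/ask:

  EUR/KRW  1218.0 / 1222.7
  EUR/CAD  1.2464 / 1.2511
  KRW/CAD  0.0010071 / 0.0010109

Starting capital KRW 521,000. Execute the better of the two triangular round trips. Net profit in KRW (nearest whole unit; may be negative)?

Best loop KRW → EUR → CAD → KRW:
KRW 521,000 ÷ 1222.7 (buy EUR at ask) = EUR 426.11
EUR 426.11 × 1.2464 (sell EUR at bid) = CAD 531.10
CAD 531.10 ÷ 0.0010109 (buy KRW at ask) = KRW 525,372

Net profit: KRW 4,372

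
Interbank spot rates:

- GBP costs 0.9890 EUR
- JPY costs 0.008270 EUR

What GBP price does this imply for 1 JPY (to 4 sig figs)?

JPY/GBP = 0.008362

1 JPY × 0.008270 = 0.00827 EUR
0.00827 EUR ÷ 0.9890 = 0.00836198 GBP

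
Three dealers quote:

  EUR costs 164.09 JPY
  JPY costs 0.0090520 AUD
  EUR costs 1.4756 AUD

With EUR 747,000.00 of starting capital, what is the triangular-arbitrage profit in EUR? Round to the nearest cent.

Profitable loop is EUR → JPY → AUD → EUR:
EUR 747,000.00 × 164.09 = JPY 122,575,230
JPY 122,575,230 × 0.0090520 = AUD 1,109,550.98
AUD 1,109,550.98 ÷ 1.4756 = EUR 751,932.08
Profit = EUR 751,932.08 − EUR 747,000.00

Profit: EUR 4,932.08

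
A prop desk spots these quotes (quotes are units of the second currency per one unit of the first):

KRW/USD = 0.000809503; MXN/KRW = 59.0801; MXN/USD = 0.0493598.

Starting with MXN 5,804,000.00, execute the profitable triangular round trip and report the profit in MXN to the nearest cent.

Profit: MXN 186,197.08

Profitable loop is MXN → USD → KRW → MXN:
MXN 5,804,000.00 × 0.0493598 = USD 286,484.28
USD 286,484.28 ÷ 0.000809503 = KRW 353,901,442
KRW 353,901,442 ÷ 59.0801 = MXN 5,990,197.08
Profit = MXN 5,990,197.08 − MXN 5,804,000.00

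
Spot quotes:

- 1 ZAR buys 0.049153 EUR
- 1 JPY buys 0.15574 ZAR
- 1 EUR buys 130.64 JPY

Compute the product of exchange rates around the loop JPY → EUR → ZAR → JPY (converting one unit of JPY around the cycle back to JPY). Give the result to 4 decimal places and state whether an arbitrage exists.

0.9999 (no arbitrage)

Around JPY → EUR → ZAR → JPY: 1 ÷ 130.64 ÷ 0.049153 ÷ 0.15574 = 0.999939
Product ≈ 1 (deviation 0.006%, within rounding noise).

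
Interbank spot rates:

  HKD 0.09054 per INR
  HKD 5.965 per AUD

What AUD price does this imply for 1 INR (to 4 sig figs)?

INR/AUD = 0.01518

1 INR × 0.09054 = 0.09054 HKD
0.09054 HKD ÷ 5.965 = 0.0151785 AUD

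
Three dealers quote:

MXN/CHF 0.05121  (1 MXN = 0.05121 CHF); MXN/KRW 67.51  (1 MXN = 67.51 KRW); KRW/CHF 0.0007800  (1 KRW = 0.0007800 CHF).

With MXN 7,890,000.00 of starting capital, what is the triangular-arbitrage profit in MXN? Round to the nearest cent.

Profitable loop is MXN → KRW → CHF → MXN:
MXN 7,890,000.00 × 67.51 = KRW 532,653,900
KRW 532,653,900 × 0.0007800 = CHF 415,470.04
CHF 415,470.04 ÷ 0.05121 = MXN 8,113,064.67
Profit = MXN 8,113,064.67 − MXN 7,890,000.00

Profit: MXN 223,064.67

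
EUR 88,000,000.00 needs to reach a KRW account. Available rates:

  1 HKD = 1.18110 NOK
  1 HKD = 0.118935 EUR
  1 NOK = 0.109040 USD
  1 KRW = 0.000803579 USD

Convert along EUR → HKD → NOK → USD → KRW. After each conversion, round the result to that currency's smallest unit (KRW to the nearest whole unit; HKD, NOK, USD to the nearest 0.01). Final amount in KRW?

KRW 118,581,497,040

EUR 88,000,000.00 ÷ 0.118935 = HKD 739,899,945.35
HKD 739,899,945.35 × 1.18110 = NOK 873,895,825.45
NOK 873,895,825.45 × 0.109040 = USD 95,289,600.81
USD 95,289,600.81 ÷ 0.000803579 = KRW 118,581,497,040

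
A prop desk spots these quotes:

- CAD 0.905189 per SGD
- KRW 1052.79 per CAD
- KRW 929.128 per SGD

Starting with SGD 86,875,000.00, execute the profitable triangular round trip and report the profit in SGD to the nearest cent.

Profitable loop is SGD → CAD → KRW → SGD:
SGD 86,875,000.00 × 0.905189 = CAD 78,638,294.38
CAD 78,638,294.38 × 1052.79 = KRW 82,789,609,935
KRW 82,789,609,935 ÷ 929.128 = SGD 89,104,633.52
Profit = SGD 89,104,633.52 − SGD 86,875,000.00

Profit: SGD 2,229,633.52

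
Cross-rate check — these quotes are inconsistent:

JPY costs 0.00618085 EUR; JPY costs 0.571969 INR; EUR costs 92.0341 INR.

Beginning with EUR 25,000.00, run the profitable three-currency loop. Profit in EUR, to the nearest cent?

Profitable loop is EUR → JPY → INR → EUR:
EUR 25,000.00 ÷ 0.00618085 = JPY 4,044,751
JPY 4,044,751 × 0.571969 = INR 2,313,472.26
INR 2,313,472.26 ÷ 92.0341 = EUR 25,137.12
Profit = EUR 25,137.12 − EUR 25,000.00

Profit: EUR 137.12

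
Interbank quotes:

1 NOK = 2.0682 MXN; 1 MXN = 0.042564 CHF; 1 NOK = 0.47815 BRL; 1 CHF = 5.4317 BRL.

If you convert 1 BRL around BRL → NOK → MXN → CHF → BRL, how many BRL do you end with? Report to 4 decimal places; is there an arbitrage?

1.0000 (no arbitrage)

Around BRL → NOK → MXN → CHF → BRL: 1 ÷ 0.47815 × 2.0682 × 0.042564 × 5.4317 = 1.000015
Product ≈ 1 (deviation 0.002%, within rounding noise).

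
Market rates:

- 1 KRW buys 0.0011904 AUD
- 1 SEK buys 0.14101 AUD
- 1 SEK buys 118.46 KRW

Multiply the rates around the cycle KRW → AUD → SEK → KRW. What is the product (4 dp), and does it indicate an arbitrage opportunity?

1.0000 (no arbitrage)

Around KRW → AUD → SEK → KRW: 1 × 0.0011904 ÷ 0.14101 × 118.46 = 1.000034
Product ≈ 1 (deviation 0.003%, within rounding noise).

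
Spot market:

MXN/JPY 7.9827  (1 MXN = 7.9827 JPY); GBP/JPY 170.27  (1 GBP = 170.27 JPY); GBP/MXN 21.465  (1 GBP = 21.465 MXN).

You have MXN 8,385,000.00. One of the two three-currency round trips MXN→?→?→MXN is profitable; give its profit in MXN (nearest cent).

Profit: MXN 53,118.73

Profitable loop is MXN → JPY → GBP → MXN:
MXN 8,385,000.00 × 7.9827 = JPY 66,934,940
JPY 66,934,940 ÷ 170.27 = GBP 393,110.59
GBP 393,110.59 × 21.465 = MXN 8,438,118.73
Profit = MXN 8,438,118.73 − MXN 8,385,000.00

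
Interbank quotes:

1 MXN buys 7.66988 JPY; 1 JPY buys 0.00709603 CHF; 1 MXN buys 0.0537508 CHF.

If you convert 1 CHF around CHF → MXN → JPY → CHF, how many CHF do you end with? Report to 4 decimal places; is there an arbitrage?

1.0126 (arbitrage exists)

Around CHF → MXN → JPY → CHF: 1 ÷ 0.0537508 × 7.66988 × 0.00709603 = 1.012556
Product > 1; profitable direction is CHF → MXN → JPY → CHF.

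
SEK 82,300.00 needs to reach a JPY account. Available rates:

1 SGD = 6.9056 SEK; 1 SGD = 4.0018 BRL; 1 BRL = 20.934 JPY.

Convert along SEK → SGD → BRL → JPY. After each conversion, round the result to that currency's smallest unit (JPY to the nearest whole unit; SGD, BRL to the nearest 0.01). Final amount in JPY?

JPY 998,403

SEK 82,300.00 ÷ 6.9056 = SGD 11,917.86
SGD 11,917.86 × 4.0018 = BRL 47,692.89
BRL 47,692.89 × 20.934 = JPY 998,403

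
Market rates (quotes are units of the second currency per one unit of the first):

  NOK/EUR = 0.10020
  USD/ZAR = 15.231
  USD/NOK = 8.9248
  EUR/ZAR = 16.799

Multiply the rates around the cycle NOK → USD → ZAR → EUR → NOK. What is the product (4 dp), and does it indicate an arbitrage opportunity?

1.0139 (arbitrage exists)

Around NOK → USD → ZAR → EUR → NOK: 1 ÷ 8.9248 × 15.231 ÷ 16.799 ÷ 0.10020 = 1.013862
Product > 1; profitable direction is NOK → USD → ZAR → EUR → NOK.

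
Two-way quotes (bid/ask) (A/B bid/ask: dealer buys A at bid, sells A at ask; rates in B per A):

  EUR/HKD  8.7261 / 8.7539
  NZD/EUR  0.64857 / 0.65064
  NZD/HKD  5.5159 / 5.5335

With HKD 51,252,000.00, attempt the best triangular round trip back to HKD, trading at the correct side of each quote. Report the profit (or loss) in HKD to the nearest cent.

Net profit: HKD 1,166,905.06

Best loop HKD → NZD → EUR → HKD:
HKD 51,252,000.00 ÷ 5.5335 (buy NZD at ask) = NZD 9,262,130.66
NZD 9,262,130.66 × 0.64857 (sell NZD at bid) = EUR 6,007,140.08
EUR 6,007,140.08 × 8.7261 (sell EUR at bid) = HKD 52,418,905.06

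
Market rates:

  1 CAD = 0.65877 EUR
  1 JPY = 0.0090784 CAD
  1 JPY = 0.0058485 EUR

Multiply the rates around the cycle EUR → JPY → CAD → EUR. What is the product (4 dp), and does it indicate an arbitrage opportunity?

1.0226 (arbitrage exists)

Around EUR → JPY → CAD → EUR: 1 ÷ 0.0058485 × 0.0090784 × 0.65877 = 1.022583
Product > 1; profitable direction is EUR → JPY → CAD → EUR.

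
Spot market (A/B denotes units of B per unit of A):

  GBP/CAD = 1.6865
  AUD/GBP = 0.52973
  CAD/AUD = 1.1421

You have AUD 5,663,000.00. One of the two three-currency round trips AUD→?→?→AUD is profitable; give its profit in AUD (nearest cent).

Profitable loop is AUD → GBP → CAD → AUD:
AUD 5,663,000.00 × 0.52973 = GBP 2,999,860.99
GBP 2,999,860.99 × 1.6865 = CAD 5,059,265.56
CAD 5,059,265.56 × 1.1421 = AUD 5,778,187.20
Profit = AUD 5,778,187.20 − AUD 5,663,000.00

Profit: AUD 115,187.20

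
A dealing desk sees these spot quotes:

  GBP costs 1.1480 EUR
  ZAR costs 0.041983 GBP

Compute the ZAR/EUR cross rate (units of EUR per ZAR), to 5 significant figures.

ZAR/EUR = 0.048196

1 ZAR × 0.041983 = 0.041983 GBP
0.041983 GBP × 1.1480 = 0.0481965 EUR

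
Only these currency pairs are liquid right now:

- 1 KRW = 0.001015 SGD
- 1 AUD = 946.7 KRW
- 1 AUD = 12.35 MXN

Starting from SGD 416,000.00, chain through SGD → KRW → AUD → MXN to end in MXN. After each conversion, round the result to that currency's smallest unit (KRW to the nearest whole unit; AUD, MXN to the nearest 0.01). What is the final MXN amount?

MXN 5,346,651.41

SGD 416,000.00 ÷ 0.001015 = KRW 409,852,217
KRW 409,852,217 ÷ 946.7 = AUD 432,927.24
AUD 432,927.24 × 12.35 = MXN 5,346,651.41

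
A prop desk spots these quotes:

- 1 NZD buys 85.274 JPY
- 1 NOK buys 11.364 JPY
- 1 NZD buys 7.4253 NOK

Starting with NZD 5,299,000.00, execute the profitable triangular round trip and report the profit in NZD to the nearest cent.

Profitable loop is NZD → JPY → NOK → NZD:
NZD 5,299,000.00 × 85.274 = JPY 451,866,926
JPY 451,866,926 ÷ 11.364 = NOK 39,763,017.07
NOK 39,763,017.07 ÷ 7.4253 = NZD 5,355,072.13
Profit = NZD 5,355,072.13 − NZD 5,299,000.00

Profit: NZD 56,072.13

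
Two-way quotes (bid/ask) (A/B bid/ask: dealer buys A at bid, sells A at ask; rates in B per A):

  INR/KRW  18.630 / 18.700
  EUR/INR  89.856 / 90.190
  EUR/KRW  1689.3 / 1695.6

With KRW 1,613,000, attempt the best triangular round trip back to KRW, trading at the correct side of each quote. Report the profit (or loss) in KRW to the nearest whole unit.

Net profit: KRW 2,627

Best loop KRW → INR → EUR → KRW:
KRW 1,613,000 ÷ 18.700 (buy INR at ask) = INR 86,256.68
INR 86,256.68 ÷ 90.190 (buy EUR at ask) = EUR 956.39
EUR 956.39 × 1689.3 (sell EUR at bid) = KRW 1,615,627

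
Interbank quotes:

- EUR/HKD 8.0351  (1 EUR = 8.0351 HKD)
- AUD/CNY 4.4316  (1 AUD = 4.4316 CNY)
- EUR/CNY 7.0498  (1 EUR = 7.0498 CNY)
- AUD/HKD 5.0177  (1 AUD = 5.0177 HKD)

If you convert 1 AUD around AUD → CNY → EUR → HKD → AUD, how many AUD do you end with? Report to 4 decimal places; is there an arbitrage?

Around AUD → CNY → EUR → HKD → AUD: 1 × 4.4316 ÷ 7.0498 × 8.0351 ÷ 5.0177 = 1.006631
Product > 1; profitable direction is AUD → CNY → EUR → HKD → AUD.

1.0066 (arbitrage exists)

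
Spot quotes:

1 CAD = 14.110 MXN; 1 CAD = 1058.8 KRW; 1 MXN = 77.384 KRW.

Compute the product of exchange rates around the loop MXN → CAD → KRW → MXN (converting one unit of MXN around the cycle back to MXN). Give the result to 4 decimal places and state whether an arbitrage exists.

Around MXN → CAD → KRW → MXN: 1 ÷ 14.110 × 1058.8 ÷ 77.384 = 0.969696
Product < 1; profitable direction is MXN → KRW → CAD → MXN.

0.9697 (arbitrage exists)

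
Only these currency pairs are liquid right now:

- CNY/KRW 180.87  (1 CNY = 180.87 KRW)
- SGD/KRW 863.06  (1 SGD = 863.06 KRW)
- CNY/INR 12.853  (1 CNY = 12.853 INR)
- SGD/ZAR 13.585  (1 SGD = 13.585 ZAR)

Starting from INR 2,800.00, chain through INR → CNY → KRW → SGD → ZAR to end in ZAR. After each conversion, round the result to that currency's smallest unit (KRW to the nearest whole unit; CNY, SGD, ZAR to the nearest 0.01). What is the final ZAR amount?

ZAR 620.16

INR 2,800.00 ÷ 12.853 = CNY 217.85
CNY 217.85 × 180.87 = KRW 39,403
KRW 39,403 ÷ 863.06 = SGD 45.65
SGD 45.65 × 13.585 = ZAR 620.16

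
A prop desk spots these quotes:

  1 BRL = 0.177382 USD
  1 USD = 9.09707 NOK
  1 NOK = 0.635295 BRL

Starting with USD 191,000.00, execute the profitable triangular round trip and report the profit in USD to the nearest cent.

Profit: USD 4,803.25

Profitable loop is USD → NOK → BRL → USD:
USD 191,000.00 × 9.09707 = NOK 1,737,540.37
NOK 1,737,540.37 × 0.635295 = BRL 1,103,850.71
BRL 1,103,850.71 × 0.177382 = USD 195,803.25
Profit = USD 195,803.25 − USD 191,000.00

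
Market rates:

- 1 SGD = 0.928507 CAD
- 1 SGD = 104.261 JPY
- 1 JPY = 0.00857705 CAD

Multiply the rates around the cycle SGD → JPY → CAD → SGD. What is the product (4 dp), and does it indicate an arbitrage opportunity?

0.9631 (arbitrage exists)

Around SGD → JPY → CAD → SGD: 1 × 104.261 × 0.00857705 ÷ 0.928507 = 0.963107
Product < 1; profitable direction is SGD → CAD → JPY → SGD.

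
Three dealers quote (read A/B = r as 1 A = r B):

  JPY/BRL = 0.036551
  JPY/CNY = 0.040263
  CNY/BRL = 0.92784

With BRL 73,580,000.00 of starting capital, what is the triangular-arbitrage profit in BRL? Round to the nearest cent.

Profit: BRL 1,623,792.53

Profitable loop is BRL → JPY → CNY → BRL:
BRL 73,580,000.00 ÷ 0.036551 = JPY 2,013,077,618
JPY 2,013,077,618 × 0.040263 = CNY 81,052,544.12
CNY 81,052,544.12 × 0.92784 = BRL 75,203,792.53
Profit = BRL 75,203,792.53 − BRL 73,580,000.00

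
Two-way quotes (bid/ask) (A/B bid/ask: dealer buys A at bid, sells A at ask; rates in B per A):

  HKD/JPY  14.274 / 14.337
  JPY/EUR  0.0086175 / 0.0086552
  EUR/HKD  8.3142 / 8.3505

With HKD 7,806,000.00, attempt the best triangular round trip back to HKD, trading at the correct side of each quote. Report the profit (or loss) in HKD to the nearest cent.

Net profit: HKD 177,181.42

Best loop HKD → JPY → EUR → HKD:
HKD 7,806,000.00 × 14.274 (sell HKD at bid) = JPY 111,422,844
JPY 111,422,844 × 0.0086175 (sell JPY at bid) = EUR 960,186.36
EUR 960,186.36 × 8.3142 (sell EUR at bid) = HKD 7,983,181.42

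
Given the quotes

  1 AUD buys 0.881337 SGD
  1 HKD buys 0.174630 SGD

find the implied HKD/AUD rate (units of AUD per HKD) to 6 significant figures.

HKD/AUD = 0.198142

1 HKD × 0.174630 = 0.17463 SGD
0.17463 SGD ÷ 0.881337 = 0.198142 AUD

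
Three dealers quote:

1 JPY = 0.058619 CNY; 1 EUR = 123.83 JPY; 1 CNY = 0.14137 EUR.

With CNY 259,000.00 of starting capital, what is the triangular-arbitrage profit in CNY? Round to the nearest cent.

Profitable loop is CNY → EUR → JPY → CNY:
CNY 259,000.00 × 0.14137 = EUR 36,614.83
EUR 36,614.83 × 123.83 = JPY 4,534,014
JPY 4,534,014 × 0.058619 = CNY 265,779.39
Profit = CNY 265,779.39 − CNY 259,000.00

Profit: CNY 6,779.39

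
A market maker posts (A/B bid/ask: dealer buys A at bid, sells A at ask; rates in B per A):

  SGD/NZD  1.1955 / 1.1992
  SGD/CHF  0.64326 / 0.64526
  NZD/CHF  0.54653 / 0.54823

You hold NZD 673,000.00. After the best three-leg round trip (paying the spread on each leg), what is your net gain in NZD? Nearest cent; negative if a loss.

Best loop NZD → CHF → SGD → NZD:
NZD 673,000.00 × 0.54653 (sell NZD at bid) = CHF 367,814.69
CHF 367,814.69 ÷ 0.64526 (buy SGD at ask) = SGD 570,025.56
SGD 570,025.56 × 1.1955 (sell SGD at bid) = NZD 681,465.55

Net profit: NZD 8,465.55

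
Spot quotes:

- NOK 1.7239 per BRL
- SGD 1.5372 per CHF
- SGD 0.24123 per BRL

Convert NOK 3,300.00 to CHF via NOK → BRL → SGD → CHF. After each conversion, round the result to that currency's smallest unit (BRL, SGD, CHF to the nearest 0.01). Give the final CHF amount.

CHF 300.40

NOK 3,300.00 ÷ 1.7239 = BRL 1,914.26
BRL 1,914.26 × 0.24123 = SGD 461.78
SGD 461.78 ÷ 1.5372 = CHF 300.40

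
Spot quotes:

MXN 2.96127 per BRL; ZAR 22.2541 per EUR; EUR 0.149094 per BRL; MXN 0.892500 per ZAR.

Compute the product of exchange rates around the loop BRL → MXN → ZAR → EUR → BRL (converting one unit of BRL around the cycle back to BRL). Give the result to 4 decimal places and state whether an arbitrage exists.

Around BRL → MXN → ZAR → EUR → BRL: 1 × 2.96127 ÷ 0.892500 ÷ 22.2541 ÷ 0.149094 = 0.999999
Product ≈ 1 (deviation 0.000%, within rounding noise).

1.0000 (no arbitrage)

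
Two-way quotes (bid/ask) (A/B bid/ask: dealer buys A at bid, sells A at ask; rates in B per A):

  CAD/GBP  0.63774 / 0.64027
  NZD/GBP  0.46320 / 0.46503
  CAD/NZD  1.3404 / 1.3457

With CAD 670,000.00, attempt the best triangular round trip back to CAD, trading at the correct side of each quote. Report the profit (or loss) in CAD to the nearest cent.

Net profit: CAD 12,793.28

Best loop CAD → GBP → NZD → CAD:
CAD 670,000.00 × 0.63774 (sell CAD at bid) = GBP 427,285.80
GBP 427,285.80 ÷ 0.46503 (buy NZD at ask) = NZD 918,834.91
NZD 918,834.91 ÷ 1.3457 (buy CAD at ask) = CAD 682,793.28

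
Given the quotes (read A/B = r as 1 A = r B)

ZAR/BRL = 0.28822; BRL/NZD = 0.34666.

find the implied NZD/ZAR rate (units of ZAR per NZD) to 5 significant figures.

1 NZD ÷ 0.34666 = 2.88467 BRL
2.88467 BRL ÷ 0.28822 = 10.0086 ZAR

NZD/ZAR = 10.009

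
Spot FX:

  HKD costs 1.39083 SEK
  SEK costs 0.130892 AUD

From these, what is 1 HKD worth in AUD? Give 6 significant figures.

1 HKD × 1.39083 = 1.39083 SEK
1.39083 SEK × 0.130892 = 0.182049 AUD

HKD/AUD = 0.182049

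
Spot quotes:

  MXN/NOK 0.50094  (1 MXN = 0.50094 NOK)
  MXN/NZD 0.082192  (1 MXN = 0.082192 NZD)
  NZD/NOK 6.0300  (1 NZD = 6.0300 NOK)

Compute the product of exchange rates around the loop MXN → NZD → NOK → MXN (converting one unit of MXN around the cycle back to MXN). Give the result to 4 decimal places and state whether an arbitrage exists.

Around MXN → NZD → NOK → MXN: 1 × 0.082192 × 6.0300 ÷ 0.50094 = 0.989375
Product < 1; profitable direction is MXN → NOK → NZD → MXN.

0.9894 (arbitrage exists)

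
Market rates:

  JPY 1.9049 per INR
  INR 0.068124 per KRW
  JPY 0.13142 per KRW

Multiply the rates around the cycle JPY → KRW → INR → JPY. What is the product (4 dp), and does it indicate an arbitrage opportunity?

Around JPY → KRW → INR → JPY: 1 ÷ 0.13142 × 0.068124 × 1.9049 = 0.987440
Product < 1; profitable direction is JPY → INR → KRW → JPY.

0.9874 (arbitrage exists)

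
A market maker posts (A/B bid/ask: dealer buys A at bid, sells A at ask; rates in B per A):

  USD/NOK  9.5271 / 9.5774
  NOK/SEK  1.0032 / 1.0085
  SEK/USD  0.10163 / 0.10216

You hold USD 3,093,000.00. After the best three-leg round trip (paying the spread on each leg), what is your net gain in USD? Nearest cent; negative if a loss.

Net profit: USD 41,552.20

Best loop USD → SEK → NOK → USD:
USD 3,093,000.00 ÷ 0.10216 (buy SEK at ask) = SEK 30,276,037.59
SEK 30,276,037.59 ÷ 1.0085 (buy NOK at ask) = NOK 30,020,860.28
NOK 30,020,860.28 ÷ 9.5774 (buy USD at ask) = USD 3,134,552.20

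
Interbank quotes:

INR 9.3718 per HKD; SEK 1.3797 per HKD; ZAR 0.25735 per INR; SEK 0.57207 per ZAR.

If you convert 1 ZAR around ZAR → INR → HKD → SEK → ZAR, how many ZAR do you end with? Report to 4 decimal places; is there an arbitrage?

Around ZAR → INR → HKD → SEK → ZAR: 1 ÷ 0.25735 ÷ 9.3718 × 1.3797 ÷ 0.57207 = 0.999973
Product ≈ 1 (deviation 0.003%, within rounding noise).

1.0000 (no arbitrage)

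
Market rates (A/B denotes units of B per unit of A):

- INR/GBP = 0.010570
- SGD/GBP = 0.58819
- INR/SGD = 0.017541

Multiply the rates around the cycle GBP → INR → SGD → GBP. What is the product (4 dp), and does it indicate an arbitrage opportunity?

Around GBP → INR → SGD → GBP: 1 ÷ 0.010570 × 0.017541 × 0.58819 = 0.976106
Product < 1; profitable direction is GBP → SGD → INR → GBP.

0.9761 (arbitrage exists)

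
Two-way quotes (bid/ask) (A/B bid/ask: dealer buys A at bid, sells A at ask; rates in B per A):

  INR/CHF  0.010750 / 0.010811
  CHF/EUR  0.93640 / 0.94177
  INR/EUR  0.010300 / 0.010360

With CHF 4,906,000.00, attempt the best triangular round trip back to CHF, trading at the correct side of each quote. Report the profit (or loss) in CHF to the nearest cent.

Net profit: CHF 57,111.70

Best loop CHF → INR → EUR → CHF:
CHF 4,906,000.00 ÷ 0.010811 (buy INR at ask) = INR 453,797,058.55
INR 453,797,058.55 × 0.010300 (sell INR at bid) = EUR 4,674,109.70
EUR 4,674,109.70 ÷ 0.94177 (buy CHF at ask) = CHF 4,963,111.70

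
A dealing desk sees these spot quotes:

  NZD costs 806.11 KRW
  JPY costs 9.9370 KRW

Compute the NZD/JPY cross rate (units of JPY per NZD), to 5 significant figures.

NZD/JPY = 81.122

1 NZD × 806.11 = 806.11 KRW
806.11 KRW ÷ 9.9370 = 81.1221 JPY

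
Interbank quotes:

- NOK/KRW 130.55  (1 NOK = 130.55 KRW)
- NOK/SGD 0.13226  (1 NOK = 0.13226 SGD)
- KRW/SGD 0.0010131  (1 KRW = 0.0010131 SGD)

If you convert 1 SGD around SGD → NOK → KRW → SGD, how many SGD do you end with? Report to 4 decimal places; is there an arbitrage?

1.0000 (no arbitrage)

Around SGD → NOK → KRW → SGD: 1 ÷ 0.13226 × 130.55 × 0.0010131 = 1.000002
Product ≈ 1 (deviation 0.000%, within rounding noise).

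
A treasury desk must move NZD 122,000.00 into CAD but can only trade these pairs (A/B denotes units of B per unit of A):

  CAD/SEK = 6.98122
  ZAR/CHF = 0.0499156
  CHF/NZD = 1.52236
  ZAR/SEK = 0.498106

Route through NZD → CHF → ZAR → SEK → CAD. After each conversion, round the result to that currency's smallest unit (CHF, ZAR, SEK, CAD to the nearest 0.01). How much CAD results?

NZD 122,000.00 ÷ 1.52236 = CHF 80,138.73
CHF 80,138.73 ÷ 0.0499156 = ZAR 1,605,484.66
ZAR 1,605,484.66 × 0.498106 = SEK 799,701.54
SEK 799,701.54 ÷ 6.98122 = CAD 114,550.40

CAD 114,550.40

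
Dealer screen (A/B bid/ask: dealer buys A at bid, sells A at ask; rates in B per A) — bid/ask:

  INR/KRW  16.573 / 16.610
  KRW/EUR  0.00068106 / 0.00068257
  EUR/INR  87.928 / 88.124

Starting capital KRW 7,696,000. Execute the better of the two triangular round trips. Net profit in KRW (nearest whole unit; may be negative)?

Net profit: KRW 6,896

Best loop KRW → INR → EUR → KRW:
KRW 7,696,000 ÷ 16.610 (buy INR at ask) = INR 463,335.34
INR 463,335.34 ÷ 88.124 (buy EUR at ask) = EUR 5,257.77
EUR 5,257.77 ÷ 0.00068257 (buy KRW at ask) = KRW 7,702,896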